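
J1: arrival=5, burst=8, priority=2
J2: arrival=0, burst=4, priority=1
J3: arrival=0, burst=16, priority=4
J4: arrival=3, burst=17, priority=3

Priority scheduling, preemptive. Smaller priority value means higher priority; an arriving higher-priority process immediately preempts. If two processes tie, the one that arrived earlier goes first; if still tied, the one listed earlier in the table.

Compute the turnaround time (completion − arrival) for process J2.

4

Gantt: | J2 0-4 | J4 4-5 | J1 5-13 | J4 13-29 | J3 29-45 |
Completion: J1=13  J2=4  J3=45  J4=29
Turnaround(J2) = completion − arrival = 4 − 0 = 4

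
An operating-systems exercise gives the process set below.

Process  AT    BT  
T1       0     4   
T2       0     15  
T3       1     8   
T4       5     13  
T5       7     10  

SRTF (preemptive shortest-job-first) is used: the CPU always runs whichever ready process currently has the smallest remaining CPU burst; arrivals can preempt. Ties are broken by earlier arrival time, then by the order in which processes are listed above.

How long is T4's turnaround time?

30

Schedule: | T1 0-4 | T3 4-12 | T5 12-22 | T4 22-35 | T2 35-50 |
Completion: T1=4  T2=50  T3=12  T4=35  T5=22
Turnaround(T4) = completion − arrival = 35 − 5 = 30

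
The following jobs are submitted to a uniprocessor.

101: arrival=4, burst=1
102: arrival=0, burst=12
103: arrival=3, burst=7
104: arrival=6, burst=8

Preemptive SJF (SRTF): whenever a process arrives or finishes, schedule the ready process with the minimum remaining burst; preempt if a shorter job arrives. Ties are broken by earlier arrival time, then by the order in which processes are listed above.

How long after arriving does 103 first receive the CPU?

Gantt: | 102 0-3 | 103 3-4 | 101 4-5 | 103 5-11 | 104 11-19 | 102 19-28 |
Completion: 101=5  102=28  103=11  104=19
Response(103) = first start − arrival = 3 − 3 = 0

0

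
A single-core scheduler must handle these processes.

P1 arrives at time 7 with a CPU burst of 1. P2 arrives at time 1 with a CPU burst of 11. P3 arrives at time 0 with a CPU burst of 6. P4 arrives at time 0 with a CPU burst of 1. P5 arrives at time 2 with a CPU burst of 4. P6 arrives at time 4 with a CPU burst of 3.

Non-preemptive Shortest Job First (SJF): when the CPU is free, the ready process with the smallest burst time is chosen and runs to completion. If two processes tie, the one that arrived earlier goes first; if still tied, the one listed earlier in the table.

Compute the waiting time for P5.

Timeline: | P4 0-1 | P3 1-7 | P1 7-8 | P6 8-11 | P5 11-15 | P2 15-26 |
Completion: P1=8  P2=26  P3=7  P4=1  P5=15  P6=11
Turnaround (C−A): P1=1  P2=25  P3=7  P4=1  P5=13  P6=7
Waiting(P5) = turnaround − burst = 13 − 4 = 9

9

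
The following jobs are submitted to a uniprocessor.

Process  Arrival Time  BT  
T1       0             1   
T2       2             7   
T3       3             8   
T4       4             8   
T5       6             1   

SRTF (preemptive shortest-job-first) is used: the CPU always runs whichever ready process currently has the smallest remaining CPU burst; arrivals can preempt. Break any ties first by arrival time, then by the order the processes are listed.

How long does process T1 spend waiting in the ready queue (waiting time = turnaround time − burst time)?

Timeline: | T1 0-1 | idle 1-2 | T2 2-6 | T5 6-7 | T2 7-10 | T3 10-18 | T4 18-26 |
Completion: T1=1  T2=10  T3=18  T4=26  T5=7
Turnaround (C−A): T1=1  T2=8  T3=15  T4=22  T5=1
Waiting(T1) = turnaround − burst = 1 − 1 = 0

0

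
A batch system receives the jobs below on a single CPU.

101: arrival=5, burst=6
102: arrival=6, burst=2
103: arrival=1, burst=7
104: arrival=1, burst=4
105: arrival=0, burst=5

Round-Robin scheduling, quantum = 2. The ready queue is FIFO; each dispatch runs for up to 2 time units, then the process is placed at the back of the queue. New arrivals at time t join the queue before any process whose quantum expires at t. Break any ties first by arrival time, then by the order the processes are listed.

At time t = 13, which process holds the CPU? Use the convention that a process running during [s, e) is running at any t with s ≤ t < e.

102

Schedule: | 105 0-2 | 103 2-4 | 104 4-6 | 105 6-8 | 103 8-10 | 101 10-12 | 102 12-14 | 104 14-16 | 105 16-17 | 103 17-19 | 101 19-21 | 103 21-22 | 101 22-24 |
Completion: 101=24  102=14  103=22  104=16  105=17
Turnaround (C−A): 101=19  102=8  103=21  104=15  105=17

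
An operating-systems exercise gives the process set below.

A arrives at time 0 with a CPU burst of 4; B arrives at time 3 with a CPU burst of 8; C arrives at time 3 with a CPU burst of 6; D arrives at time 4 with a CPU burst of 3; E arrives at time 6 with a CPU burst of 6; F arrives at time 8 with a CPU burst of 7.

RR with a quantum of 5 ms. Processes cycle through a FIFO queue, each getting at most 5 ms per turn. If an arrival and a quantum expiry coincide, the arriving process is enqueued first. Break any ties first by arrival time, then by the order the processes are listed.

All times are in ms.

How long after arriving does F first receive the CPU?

14

Gantt: | A 0-4 | B 4-9 | C 9-14 | D 14-17 | E 17-22 | F 22-27 | B 27-30 | C 30-31 | E 31-32 | F 32-34 |
Completion: A=4  B=30  C=31  D=17  E=32  F=34
Response(F) = first start − arrival = 22 − 8 = 14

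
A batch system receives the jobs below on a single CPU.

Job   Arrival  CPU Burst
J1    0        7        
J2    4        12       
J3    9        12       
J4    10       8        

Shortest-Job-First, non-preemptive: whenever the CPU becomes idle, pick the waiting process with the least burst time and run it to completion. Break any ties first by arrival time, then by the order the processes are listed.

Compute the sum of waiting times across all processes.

Gantt: | J1 0-7 | J2 7-19 | J4 19-27 | J3 27-39 |
Completion: J1=7  J2=19  J3=39  J4=27
Waiting = turnaround − burst: J1=0, J2=3, J3=18, J4=9
Total waiting = 0 + 3 + 18 + 9 = 30

30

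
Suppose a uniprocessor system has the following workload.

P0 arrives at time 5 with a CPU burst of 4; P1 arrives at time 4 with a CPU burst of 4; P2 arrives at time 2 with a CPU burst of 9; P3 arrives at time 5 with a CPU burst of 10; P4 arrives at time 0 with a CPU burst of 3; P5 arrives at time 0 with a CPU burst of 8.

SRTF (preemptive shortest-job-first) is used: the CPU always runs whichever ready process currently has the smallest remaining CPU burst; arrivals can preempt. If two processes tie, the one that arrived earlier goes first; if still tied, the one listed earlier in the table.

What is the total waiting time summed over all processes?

Timeline: | P4 0-3 | P5 3-4 | P1 4-8 | P0 8-12 | P5 12-19 | P2 19-28 | P3 28-38 |
Completion: P0=12  P1=8  P2=28  P3=38  P4=3  P5=19
Waiting = turnaround − burst: P0=3, P1=0, P2=17, P3=23, P4=0, P5=11
Total waiting = 3 + 0 + 17 + 23 + 0 + 11 = 54

54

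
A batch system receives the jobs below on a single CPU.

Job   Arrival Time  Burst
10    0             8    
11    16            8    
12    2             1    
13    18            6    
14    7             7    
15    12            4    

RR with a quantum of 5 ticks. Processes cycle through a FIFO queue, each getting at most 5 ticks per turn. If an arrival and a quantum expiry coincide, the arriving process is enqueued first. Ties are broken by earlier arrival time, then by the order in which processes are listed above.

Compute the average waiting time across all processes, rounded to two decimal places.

5.17

Timeline: | 10 0-5 | 12 5-6 | 10 6-9 | 14 9-14 | 15 14-18 | 14 18-20 | 11 20-25 | 13 25-30 | 11 30-33 | 13 33-34 |
Completion: 10=9  11=33  12=6  13=34  14=20  15=18
Turnaround (C−A): 10=9  11=17  12=4  13=16  14=13  15=6
Waiting times: 10=1, 11=9, 12=3, 13=10, 14=6, 15=2
Average waiting = (1+9+3+10+6+2) / 6 = 31/6 = 5.17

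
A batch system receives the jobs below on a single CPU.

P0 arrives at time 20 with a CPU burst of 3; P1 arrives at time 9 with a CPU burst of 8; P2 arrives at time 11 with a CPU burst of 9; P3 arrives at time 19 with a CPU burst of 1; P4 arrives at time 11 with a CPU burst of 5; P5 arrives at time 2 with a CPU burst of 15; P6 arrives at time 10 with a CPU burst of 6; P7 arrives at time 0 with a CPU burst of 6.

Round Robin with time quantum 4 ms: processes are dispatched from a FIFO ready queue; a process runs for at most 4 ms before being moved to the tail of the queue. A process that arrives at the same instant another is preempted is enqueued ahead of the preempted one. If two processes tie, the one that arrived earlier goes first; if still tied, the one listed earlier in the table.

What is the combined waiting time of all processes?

192

Timeline: | P7 0-4 | P5 4-8 | P7 8-10 | P5 10-14 | P1 14-18 | P6 18-22 | P2 22-26 | P4 26-30 | P5 30-34 | P1 34-38 | P3 38-39 | P0 39-42 | P6 42-44 | P2 44-48 | P4 48-49 | P5 49-52 | P2 52-53 |
Completion: P0=42  P1=38  P2=53  P3=39  P4=49  P5=52  P6=44  P7=10
Turnaround (C−A): P0=22  P1=29  P2=42  P3=20  P4=38  P5=50  P6=34  P7=10
Waiting = turnaround − burst: P0=19, P1=21, P2=33, P3=19, P4=33, P5=35, P6=28, P7=4
Total waiting = 19 + 21 + 33 + 19 + 33 + 35 + 28 + 4 = 192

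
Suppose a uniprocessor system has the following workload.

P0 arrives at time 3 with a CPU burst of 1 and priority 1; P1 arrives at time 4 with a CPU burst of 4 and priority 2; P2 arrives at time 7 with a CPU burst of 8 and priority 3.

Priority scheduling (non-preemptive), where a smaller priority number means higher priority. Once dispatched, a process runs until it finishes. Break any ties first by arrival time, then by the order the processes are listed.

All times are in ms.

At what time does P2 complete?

Schedule: | idle 0-3 | P0 3-4 | P1 4-8 | P2 8-16 |
Completion: P0=4  P1=8  P2=16
Turnaround (C−A): P0=1  P1=4  P2=9

16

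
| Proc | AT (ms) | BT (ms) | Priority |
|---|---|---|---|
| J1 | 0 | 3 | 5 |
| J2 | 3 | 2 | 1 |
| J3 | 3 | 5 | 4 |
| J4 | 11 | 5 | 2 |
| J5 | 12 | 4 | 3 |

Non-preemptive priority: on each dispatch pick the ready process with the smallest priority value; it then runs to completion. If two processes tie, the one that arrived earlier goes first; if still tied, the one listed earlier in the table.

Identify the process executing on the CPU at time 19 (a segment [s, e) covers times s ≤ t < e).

J5

Timeline: | J1 0-3 | J2 3-5 | J3 5-10 | idle 10-11 | J4 11-16 | J5 16-20 |
Completion: J1=3  J2=5  J3=10  J4=16  J5=20
Turnaround (C−A): J1=3  J2=2  J3=7  J4=5  J5=8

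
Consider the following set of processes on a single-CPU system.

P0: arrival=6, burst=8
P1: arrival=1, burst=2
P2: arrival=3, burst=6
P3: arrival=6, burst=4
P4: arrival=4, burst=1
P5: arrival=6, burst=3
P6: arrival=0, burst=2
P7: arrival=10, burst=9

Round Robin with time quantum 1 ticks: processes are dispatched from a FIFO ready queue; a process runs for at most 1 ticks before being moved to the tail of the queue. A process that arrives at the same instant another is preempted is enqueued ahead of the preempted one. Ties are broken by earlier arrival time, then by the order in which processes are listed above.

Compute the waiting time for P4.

Schedule: | P6 0-1 | P1 1-2 | P6 2-3 | P1 3-4 | P2 4-5 | P4 5-6 | P2 6-7 | P0 7-8 | P3 8-9 | P5 9-10 | P2 10-11 | P0 11-12 | P3 12-13 | P7 13-14 | P5 14-15 | P2 15-16 | P0 16-17 | P3 17-18 | P7 18-19 | P5 19-20 | P2 20-21 | P0 21-22 | P3 22-23 | P7 23-24 | P2 24-25 | P0 25-26 | P7 26-27 | P0 27-28 | P7 28-29 | P0 29-30 | P7 30-31 | P0 31-32 | P7 32-35 |
Completion: P0=32  P1=4  P2=25  P3=23  P4=6  P5=20  P6=3  P7=35
Turnaround (C−A): P0=26  P1=3  P2=22  P3=17  P4=2  P5=14  P6=3  P7=25
Waiting(P4) = turnaround − burst = 2 − 1 = 1

1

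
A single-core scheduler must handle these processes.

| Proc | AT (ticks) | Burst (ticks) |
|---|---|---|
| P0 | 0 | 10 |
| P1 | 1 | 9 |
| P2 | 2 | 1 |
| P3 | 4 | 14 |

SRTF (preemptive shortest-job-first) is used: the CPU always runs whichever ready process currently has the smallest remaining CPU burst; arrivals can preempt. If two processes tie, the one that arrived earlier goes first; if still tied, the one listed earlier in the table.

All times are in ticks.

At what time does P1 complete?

Gantt: | P0 0-2 | P2 2-3 | P0 3-11 | P1 11-20 | P3 20-34 |
Completion: P0=11  P1=20  P2=3  P3=34
Turnaround (C−A): P0=11  P1=19  P2=1  P3=30

20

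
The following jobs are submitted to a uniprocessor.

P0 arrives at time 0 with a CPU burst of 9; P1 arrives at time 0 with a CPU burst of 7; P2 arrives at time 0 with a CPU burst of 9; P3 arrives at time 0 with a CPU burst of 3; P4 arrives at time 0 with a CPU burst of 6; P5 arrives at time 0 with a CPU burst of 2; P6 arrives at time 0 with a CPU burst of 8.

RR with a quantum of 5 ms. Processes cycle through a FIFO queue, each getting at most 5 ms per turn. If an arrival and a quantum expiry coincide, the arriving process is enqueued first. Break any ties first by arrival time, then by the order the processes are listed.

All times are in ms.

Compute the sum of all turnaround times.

238

Schedule: | P0 0-5 | P1 5-10 | P2 10-15 | P3 15-18 | P4 18-23 | P5 23-25 | P6 25-30 | P0 30-34 | P1 34-36 | P2 36-40 | P4 40-41 | P6 41-44 |
Completion: P0=34  P1=36  P2=40  P3=18  P4=41  P5=25  P6=44
Turnaround (C−A): P0=34  P1=36  P2=40  P3=18  P4=41  P5=25  P6=44
Turnaround = completion − arrival: P0=34, P1=36, P2=40, P3=18, P4=41, P5=25, P6=44
Total turnaround = 34 + 36 + 40 + 18 + 41 + 25 + 44 = 238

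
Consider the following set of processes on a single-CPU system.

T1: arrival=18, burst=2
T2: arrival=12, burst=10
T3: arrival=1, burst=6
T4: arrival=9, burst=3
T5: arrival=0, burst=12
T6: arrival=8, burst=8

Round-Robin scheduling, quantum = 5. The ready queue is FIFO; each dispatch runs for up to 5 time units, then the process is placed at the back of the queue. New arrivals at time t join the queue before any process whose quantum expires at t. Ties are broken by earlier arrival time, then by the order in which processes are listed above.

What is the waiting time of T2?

19

Gantt: | T5 0-5 | T3 5-10 | T5 10-15 | T6 15-20 | T4 20-23 | T3 23-24 | T2 24-29 | T5 29-31 | T1 31-33 | T6 33-36 | T2 36-41 |
Completion: T1=33  T2=41  T3=24  T4=23  T5=31  T6=36
Turnaround (C−A): T1=15  T2=29  T3=23  T4=14  T5=31  T6=28
Waiting(T2) = turnaround − burst = 29 − 10 = 19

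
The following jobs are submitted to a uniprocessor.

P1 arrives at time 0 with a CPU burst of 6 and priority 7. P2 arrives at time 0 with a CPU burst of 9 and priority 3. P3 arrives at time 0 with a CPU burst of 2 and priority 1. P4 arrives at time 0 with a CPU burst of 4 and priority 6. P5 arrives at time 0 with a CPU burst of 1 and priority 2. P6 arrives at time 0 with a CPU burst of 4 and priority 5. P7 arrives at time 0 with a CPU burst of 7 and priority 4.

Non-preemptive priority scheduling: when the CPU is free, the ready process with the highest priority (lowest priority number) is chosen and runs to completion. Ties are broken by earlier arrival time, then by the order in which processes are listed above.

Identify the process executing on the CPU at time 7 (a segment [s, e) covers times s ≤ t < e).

P2

Timeline: | P3 0-2 | P5 2-3 | P2 3-12 | P7 12-19 | P6 19-23 | P4 23-27 | P1 27-33 |
Completion: P1=33  P2=12  P3=2  P4=27  P5=3  P6=23  P7=19
Turnaround (C−A): P1=33  P2=12  P3=2  P4=27  P5=3  P6=23  P7=19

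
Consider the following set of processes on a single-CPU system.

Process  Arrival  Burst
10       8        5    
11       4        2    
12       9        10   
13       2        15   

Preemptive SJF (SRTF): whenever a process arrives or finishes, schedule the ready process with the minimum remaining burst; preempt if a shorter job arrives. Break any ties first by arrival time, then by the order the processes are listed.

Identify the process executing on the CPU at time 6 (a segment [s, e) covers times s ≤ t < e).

13

Gantt: | idle 0-2 | 13 2-4 | 11 4-6 | 13 6-8 | 10 8-13 | 12 13-23 | 13 23-34 |
Completion: 10=13  11=6  12=23  13=34
Turnaround (C−A): 10=5  11=2  12=14  13=32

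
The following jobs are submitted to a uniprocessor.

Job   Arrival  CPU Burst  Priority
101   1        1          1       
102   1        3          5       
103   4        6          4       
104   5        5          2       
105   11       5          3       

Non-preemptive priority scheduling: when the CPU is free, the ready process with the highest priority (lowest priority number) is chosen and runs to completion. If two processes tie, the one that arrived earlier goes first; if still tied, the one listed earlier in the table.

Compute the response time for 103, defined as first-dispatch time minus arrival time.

Gantt: | idle 0-1 | 101 1-2 | 102 2-5 | 104 5-10 | 103 10-16 | 105 16-21 |
Completion: 101=2  102=5  103=16  104=10  105=21
Response(103) = first start − arrival = 10 − 4 = 6

6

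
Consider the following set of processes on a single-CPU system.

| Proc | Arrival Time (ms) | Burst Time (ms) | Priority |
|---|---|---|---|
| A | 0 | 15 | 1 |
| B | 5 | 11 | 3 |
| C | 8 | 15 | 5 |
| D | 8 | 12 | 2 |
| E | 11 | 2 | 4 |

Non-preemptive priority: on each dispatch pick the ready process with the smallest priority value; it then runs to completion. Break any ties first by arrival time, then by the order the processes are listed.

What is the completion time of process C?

55

Timeline: | A 0-15 | D 15-27 | B 27-38 | E 38-40 | C 40-55 |
Completion: A=15  B=38  C=55  D=27  E=40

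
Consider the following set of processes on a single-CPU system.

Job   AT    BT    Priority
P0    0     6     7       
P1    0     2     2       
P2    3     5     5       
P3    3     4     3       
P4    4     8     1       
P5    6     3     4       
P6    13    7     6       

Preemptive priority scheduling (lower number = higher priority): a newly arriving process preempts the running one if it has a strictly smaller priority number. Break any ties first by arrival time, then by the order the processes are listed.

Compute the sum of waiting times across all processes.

71

Timeline: | P1 0-2 | P0 2-3 | P3 3-4 | P4 4-12 | P3 12-15 | P5 15-18 | P2 18-23 | P6 23-30 | P0 30-35 |
Completion: P0=35  P1=2  P2=23  P3=15  P4=12  P5=18  P6=30
Turnaround (C−A): P0=35  P1=2  P2=20  P3=12  P4=8  P5=12  P6=17
Waiting = turnaround − burst: P0=29, P1=0, P2=15, P3=8, P4=0, P5=9, P6=10
Total waiting = 29 + 0 + 15 + 8 + 0 + 9 + 10 = 71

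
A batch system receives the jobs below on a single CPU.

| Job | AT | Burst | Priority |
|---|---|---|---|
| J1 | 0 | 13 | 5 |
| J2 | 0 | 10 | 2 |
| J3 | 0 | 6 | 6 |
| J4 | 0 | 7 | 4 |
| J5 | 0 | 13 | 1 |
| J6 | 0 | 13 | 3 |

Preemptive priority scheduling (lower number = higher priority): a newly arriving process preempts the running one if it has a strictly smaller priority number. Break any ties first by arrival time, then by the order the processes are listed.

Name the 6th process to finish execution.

Timeline: | J5 0-13 | J2 13-23 | J6 23-36 | J4 36-43 | J1 43-56 | J3 56-62 |
Completion: J1=56  J2=23  J3=62  J4=43  J5=13  J6=36
Finish order: J5 → J2 → J6 → J4 → J1 → J3

J3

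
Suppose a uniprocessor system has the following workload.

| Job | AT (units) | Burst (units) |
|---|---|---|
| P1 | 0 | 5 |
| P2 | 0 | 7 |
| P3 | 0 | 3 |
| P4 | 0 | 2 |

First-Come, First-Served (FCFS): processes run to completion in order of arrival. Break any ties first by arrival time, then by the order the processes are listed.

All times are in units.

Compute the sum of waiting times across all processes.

32

Schedule: | P1 0-5 | P2 5-12 | P3 12-15 | P4 15-17 |
Completion: P1=5  P2=12  P3=15  P4=17
Turnaround (C−A): P1=5  P2=12  P3=15  P4=17
Waiting = turnaround − burst: P1=0, P2=5, P3=12, P4=15
Total waiting = 0 + 5 + 12 + 15 = 32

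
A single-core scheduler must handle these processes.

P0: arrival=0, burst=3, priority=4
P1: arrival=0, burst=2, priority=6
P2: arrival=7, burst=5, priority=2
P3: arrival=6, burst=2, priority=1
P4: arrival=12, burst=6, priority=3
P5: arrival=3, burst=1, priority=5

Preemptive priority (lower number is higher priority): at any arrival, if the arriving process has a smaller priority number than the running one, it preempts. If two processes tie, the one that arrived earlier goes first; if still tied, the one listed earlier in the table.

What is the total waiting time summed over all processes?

6

Schedule: | P0 0-3 | P5 3-4 | P1 4-6 | P3 6-8 | P2 8-13 | P4 13-19 |
Completion: P0=3  P1=6  P2=13  P3=8  P4=19  P5=4
Turnaround (C−A): P0=3  P1=6  P2=6  P3=2  P4=7  P5=1
Waiting = turnaround − burst: P0=0, P1=4, P2=1, P3=0, P4=1, P5=0
Total waiting = 0 + 4 + 1 + 0 + 1 + 0 = 6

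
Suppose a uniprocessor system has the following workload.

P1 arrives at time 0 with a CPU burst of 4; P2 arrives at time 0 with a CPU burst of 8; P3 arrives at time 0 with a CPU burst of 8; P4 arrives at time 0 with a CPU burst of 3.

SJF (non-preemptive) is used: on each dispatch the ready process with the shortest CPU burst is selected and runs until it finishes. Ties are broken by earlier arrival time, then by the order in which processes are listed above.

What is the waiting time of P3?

Timeline: | P4 0-3 | P1 3-7 | P2 7-15 | P3 15-23 |
Completion: P1=7  P2=15  P3=23  P4=3
Turnaround (C−A): P1=7  P2=15  P3=23  P4=3
Waiting(P3) = turnaround − burst = 23 − 8 = 15

15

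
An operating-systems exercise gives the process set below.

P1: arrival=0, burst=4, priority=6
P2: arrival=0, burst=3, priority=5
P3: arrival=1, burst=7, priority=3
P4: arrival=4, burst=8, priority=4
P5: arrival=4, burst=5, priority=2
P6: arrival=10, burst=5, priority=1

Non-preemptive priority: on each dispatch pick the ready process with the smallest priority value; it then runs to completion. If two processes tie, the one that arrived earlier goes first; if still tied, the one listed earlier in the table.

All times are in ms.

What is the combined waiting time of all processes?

Gantt: | P2 0-3 | P3 3-10 | P6 10-15 | P5 15-20 | P4 20-28 | P1 28-32 |
Completion: P1=32  P2=3  P3=10  P4=28  P5=20  P6=15
Turnaround (C−A): P1=32  P2=3  P3=9  P4=24  P5=16  P6=5
Waiting = turnaround − burst: P1=28, P2=0, P3=2, P4=16, P5=11, P6=0
Total waiting = 28 + 0 + 2 + 16 + 11 + 0 = 57

57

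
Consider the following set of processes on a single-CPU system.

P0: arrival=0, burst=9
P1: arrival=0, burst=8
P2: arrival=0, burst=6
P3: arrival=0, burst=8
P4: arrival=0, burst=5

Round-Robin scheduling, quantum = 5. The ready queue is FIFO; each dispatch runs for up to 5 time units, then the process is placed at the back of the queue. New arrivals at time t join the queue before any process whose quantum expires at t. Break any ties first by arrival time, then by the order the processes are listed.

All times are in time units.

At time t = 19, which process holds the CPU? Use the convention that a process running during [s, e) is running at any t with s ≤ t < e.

P3

Gantt: | P0 0-5 | P1 5-10 | P2 10-15 | P3 15-20 | P4 20-25 | P0 25-29 | P1 29-32 | P2 32-33 | P3 33-36 |
Completion: P0=29  P1=32  P2=33  P3=36  P4=25
Turnaround (C−A): P0=29  P1=32  P2=33  P3=36  P4=25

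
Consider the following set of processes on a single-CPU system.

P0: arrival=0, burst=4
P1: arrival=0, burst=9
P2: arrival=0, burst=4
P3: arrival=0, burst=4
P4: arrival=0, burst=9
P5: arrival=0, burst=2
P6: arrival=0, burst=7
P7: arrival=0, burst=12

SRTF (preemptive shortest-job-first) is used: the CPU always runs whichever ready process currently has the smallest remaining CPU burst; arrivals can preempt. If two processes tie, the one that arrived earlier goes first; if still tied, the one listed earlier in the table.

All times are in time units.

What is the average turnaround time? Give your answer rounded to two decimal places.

Gantt: | P5 0-2 | P0 2-6 | P2 6-10 | P3 10-14 | P6 14-21 | P1 21-30 | P4 30-39 | P7 39-51 |
Completion: P0=6  P1=30  P2=10  P3=14  P4=39  P5=2  P6=21  P7=51
Turnaround (C−A): P0=6  P1=30  P2=10  P3=14  P4=39  P5=2  P6=21  P7=51
Turnaround times: P0=6, P1=30, P2=10, P3=14, P4=39, P5=2, P6=21, P7=51
Average turnaround = (6+30+10+14+39+2+21+51) / 8 = 173/8 = 21.63

21.63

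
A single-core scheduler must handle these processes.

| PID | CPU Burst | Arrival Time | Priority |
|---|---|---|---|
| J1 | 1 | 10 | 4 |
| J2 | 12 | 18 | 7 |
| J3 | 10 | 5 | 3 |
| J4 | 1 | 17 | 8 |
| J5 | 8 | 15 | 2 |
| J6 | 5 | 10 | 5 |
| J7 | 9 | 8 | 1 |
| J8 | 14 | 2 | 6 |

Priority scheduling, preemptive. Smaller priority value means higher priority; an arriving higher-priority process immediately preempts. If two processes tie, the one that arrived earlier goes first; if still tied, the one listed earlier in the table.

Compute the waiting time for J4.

Timeline: | idle 0-2 | J8 2-5 | J3 5-8 | J7 8-17 | J5 17-25 | J3 25-32 | J1 32-33 | J6 33-38 | J8 38-49 | J2 49-61 | J4 61-62 |
Completion: J1=33  J2=61  J3=32  J4=62  J5=25  J6=38  J7=17  J8=49
Turnaround (C−A): J1=23  J2=43  J3=27  J4=45  J5=10  J6=28  J7=9  J8=47
Waiting(J4) = turnaround − burst = 45 − 1 = 44

44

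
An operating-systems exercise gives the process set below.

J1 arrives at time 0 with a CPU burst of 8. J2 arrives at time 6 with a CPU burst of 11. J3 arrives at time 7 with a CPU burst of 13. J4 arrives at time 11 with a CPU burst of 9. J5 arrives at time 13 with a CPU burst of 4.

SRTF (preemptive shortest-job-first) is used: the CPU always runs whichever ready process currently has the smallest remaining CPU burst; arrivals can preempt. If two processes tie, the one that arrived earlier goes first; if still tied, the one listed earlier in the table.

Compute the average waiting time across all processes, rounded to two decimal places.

8.60

Gantt: | J1 0-8 | J2 8-13 | J5 13-17 | J2 17-23 | J4 23-32 | J3 32-45 |
Completion: J1=8  J2=23  J3=45  J4=32  J5=17
Waiting times: J1=0, J2=6, J3=25, J4=12, J5=0
Average waiting = (0+6+25+12+0) / 5 = 43/5 = 8.60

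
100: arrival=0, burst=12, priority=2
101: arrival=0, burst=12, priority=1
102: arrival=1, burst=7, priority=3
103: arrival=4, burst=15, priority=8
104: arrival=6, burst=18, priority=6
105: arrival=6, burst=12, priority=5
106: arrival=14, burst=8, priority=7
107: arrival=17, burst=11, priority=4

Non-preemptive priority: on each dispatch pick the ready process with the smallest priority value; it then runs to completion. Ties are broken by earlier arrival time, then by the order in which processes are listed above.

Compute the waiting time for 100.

Timeline: | 101 0-12 | 100 12-24 | 102 24-31 | 107 31-42 | 105 42-54 | 104 54-72 | 106 72-80 | 103 80-95 |
Completion: 100=24  101=12  102=31  103=95  104=72  105=54  106=80  107=42
Turnaround (C−A): 100=24  101=12  102=30  103=91  104=66  105=48  106=66  107=25
Waiting(100) = turnaround − burst = 24 − 12 = 12

12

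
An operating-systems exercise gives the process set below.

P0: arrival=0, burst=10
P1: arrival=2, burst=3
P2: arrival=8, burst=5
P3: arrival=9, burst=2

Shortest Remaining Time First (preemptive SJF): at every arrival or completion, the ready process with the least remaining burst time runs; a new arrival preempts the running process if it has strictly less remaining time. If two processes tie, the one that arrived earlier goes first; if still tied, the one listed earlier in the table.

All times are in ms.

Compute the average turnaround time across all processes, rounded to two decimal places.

Timeline: | P0 0-2 | P1 2-5 | P0 5-9 | P3 9-11 | P0 11-15 | P2 15-20 |
Completion: P0=15  P1=5  P2=20  P3=11
Turnaround times: P0=15, P1=3, P2=12, P3=2
Average turnaround = (15+3+12+2) / 4 = 32/4 = 8.00

8.00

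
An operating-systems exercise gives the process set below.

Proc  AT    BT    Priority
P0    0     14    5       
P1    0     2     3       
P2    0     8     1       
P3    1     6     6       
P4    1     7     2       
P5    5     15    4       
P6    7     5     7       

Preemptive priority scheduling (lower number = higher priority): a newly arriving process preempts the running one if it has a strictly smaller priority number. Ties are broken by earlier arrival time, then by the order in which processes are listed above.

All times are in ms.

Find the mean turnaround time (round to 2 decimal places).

30.43

Timeline: | P2 0-8 | P4 8-15 | P1 15-17 | P5 17-32 | P0 32-46 | P3 46-52 | P6 52-57 |
Completion: P0=46  P1=17  P2=8  P3=52  P4=15  P5=32  P6=57
Turnaround times: P0=46, P1=17, P2=8, P3=51, P4=14, P5=27, P6=50
Average turnaround = (46+17+8+51+14+27+50) / 7 = 213/7 = 30.43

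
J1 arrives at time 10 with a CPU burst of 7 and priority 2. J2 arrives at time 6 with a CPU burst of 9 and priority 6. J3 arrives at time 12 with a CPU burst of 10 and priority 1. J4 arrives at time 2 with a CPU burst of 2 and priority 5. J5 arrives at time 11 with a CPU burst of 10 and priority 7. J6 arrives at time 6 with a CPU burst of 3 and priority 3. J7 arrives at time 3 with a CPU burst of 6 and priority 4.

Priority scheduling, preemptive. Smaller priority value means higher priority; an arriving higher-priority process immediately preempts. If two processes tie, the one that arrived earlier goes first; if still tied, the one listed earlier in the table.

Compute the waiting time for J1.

Gantt: | idle 0-2 | J4 2-3 | J7 3-6 | J6 6-9 | J7 9-10 | J1 10-12 | J3 12-22 | J1 22-27 | J7 27-29 | J4 29-30 | J2 30-39 | J5 39-49 |
Completion: J1=27  J2=39  J3=22  J4=30  J5=49  J6=9  J7=29
Turnaround (C−A): J1=17  J2=33  J3=10  J4=28  J5=38  J6=3  J7=26
Waiting(J1) = turnaround − burst = 17 − 7 = 10

10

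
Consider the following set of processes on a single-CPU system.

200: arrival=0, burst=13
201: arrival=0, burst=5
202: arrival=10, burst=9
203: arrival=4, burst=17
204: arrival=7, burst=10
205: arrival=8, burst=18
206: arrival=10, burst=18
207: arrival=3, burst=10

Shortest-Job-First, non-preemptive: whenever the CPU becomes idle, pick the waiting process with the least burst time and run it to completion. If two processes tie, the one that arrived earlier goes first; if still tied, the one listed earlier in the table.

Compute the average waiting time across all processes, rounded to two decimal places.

28.63

Schedule: | 201 0-5 | 207 5-15 | 202 15-24 | 204 24-34 | 200 34-47 | 203 47-64 | 205 64-82 | 206 82-100 |
Completion: 200=47  201=5  202=24  203=64  204=34  205=82  206=100  207=15
Turnaround (C−A): 200=47  201=5  202=14  203=60  204=27  205=74  206=90  207=12
Waiting times: 200=34, 201=0, 202=5, 203=43, 204=17, 205=56, 206=72, 207=2
Average waiting = (34+0+5+43+17+56+72+2) / 8 = 229/8 = 28.63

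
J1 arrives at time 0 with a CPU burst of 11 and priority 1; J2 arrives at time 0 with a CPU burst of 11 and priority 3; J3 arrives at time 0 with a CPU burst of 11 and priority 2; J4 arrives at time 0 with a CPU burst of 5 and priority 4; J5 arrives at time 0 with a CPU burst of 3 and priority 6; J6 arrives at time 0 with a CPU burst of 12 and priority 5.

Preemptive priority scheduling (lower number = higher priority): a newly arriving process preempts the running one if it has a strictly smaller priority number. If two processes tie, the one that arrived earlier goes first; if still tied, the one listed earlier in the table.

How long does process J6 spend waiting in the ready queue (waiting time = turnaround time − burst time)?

Gantt: | J1 0-11 | J3 11-22 | J2 22-33 | J4 33-38 | J6 38-50 | J5 50-53 |
Completion: J1=11  J2=33  J3=22  J4=38  J5=53  J6=50
Turnaround (C−A): J1=11  J2=33  J3=22  J4=38  J5=53  J6=50
Waiting(J6) = turnaround − burst = 50 − 12 = 38

38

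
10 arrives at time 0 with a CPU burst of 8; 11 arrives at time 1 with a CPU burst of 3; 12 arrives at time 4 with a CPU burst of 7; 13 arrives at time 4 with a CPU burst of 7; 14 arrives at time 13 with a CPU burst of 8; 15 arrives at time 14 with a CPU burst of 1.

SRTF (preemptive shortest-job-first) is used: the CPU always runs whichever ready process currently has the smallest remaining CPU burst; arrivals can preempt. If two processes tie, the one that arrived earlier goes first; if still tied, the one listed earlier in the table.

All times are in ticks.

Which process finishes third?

Gantt: | 10 0-1 | 11 1-4 | 10 4-11 | 12 11-14 | 15 14-15 | 12 15-19 | 13 19-26 | 14 26-34 |
Completion: 10=11  11=4  12=19  13=26  14=34  15=15
Turnaround (C−A): 10=11  11=3  12=15  13=22  14=21  15=1
Finish order: 11 → 10 → 15 → 12 → 13 → 14

15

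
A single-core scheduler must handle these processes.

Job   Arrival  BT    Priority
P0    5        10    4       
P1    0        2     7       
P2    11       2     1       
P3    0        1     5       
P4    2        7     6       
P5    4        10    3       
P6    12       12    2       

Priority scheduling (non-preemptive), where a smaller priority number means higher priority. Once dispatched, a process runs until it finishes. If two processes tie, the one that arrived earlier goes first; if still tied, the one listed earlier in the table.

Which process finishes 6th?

Timeline: | P3 0-1 | P1 1-3 | P4 3-10 | P5 10-20 | P2 20-22 | P6 22-34 | P0 34-44 |
Completion: P0=44  P1=3  P2=22  P3=1  P4=10  P5=20  P6=34
Finish order: P3 → P1 → P4 → P5 → P2 → P6 → P0

P6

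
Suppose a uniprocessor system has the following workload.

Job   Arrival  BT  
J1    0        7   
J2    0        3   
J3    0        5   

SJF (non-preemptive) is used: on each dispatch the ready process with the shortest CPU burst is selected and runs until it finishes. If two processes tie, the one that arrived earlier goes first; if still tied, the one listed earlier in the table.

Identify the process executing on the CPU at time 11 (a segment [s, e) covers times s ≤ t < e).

J1

Schedule: | J2 0-3 | J3 3-8 | J1 8-15 |
Completion: J1=15  J2=3  J3=8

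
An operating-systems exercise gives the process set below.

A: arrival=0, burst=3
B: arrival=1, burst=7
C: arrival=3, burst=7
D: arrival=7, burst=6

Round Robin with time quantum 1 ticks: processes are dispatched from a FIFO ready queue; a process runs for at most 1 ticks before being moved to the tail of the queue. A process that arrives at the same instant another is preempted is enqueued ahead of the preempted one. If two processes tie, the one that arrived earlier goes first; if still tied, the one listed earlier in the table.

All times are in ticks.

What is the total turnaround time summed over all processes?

Gantt: | A 0-1 | B 1-2 | A 2-3 | B 3-4 | C 4-5 | A 5-6 | B 6-7 | C 7-8 | D 8-9 | B 9-10 | C 10-11 | D 11-12 | B 12-13 | C 13-14 | D 14-15 | B 15-16 | C 16-17 | D 17-18 | B 18-19 | C 19-20 | D 20-21 | C 21-22 | D 22-23 |
Completion: A=6  B=19  C=22  D=23
Turnaround (C−A): A=6  B=18  C=19  D=16
Turnaround = completion − arrival: A=6, B=18, C=19, D=16
Total turnaround = 6 + 18 + 19 + 16 = 59

59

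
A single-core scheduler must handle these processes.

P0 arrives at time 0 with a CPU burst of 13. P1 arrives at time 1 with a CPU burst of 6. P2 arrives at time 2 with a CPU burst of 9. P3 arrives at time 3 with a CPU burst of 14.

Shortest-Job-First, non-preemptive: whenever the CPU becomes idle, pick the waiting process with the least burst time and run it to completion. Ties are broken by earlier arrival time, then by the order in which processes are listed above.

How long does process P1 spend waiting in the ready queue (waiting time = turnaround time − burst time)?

Gantt: | P0 0-13 | P1 13-19 | P2 19-28 | P3 28-42 |
Completion: P0=13  P1=19  P2=28  P3=42
Turnaround (C−A): P0=13  P1=18  P2=26  P3=39
Waiting(P1) = turnaround − burst = 18 − 6 = 12

12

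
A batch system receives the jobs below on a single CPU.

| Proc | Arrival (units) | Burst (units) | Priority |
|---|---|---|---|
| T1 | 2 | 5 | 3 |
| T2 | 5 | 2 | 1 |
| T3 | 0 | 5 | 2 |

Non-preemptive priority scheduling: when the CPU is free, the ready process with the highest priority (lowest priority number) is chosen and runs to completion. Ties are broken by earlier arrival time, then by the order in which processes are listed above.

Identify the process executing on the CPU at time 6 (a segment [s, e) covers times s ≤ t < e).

Gantt: | T3 0-5 | T2 5-7 | T1 7-12 |
Completion: T1=12  T2=7  T3=5
Turnaround (C−A): T1=10  T2=2  T3=5

T2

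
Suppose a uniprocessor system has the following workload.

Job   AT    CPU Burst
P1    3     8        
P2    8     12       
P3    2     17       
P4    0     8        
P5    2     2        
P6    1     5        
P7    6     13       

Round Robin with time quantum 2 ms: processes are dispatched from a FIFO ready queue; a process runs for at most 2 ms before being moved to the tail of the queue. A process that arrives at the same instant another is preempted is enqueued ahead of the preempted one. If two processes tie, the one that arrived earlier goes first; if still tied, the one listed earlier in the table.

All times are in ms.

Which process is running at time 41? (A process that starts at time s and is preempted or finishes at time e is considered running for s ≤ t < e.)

P1

Schedule: | P4 0-2 | P6 2-4 | P3 4-6 | P5 6-8 | P4 8-10 | P1 10-12 | P6 12-14 | P7 14-16 | P3 16-18 | P2 18-20 | P4 20-22 | P1 22-24 | P6 24-25 | P7 25-27 | P3 27-29 | P2 29-31 | P4 31-33 | P1 33-35 | P7 35-37 | P3 37-39 | P2 39-41 | P1 41-43 | P7 43-45 | P3 45-47 | P2 47-49 | P7 49-51 | P3 51-53 | P2 53-55 | P7 55-57 | P3 57-59 | P2 59-61 | P7 61-62 | P3 62-65 |
Completion: P1=43  P2=61  P3=65  P4=33  P5=8  P6=25  P7=62
Turnaround (C−A): P1=40  P2=53  P3=63  P4=33  P5=6  P6=24  P7=56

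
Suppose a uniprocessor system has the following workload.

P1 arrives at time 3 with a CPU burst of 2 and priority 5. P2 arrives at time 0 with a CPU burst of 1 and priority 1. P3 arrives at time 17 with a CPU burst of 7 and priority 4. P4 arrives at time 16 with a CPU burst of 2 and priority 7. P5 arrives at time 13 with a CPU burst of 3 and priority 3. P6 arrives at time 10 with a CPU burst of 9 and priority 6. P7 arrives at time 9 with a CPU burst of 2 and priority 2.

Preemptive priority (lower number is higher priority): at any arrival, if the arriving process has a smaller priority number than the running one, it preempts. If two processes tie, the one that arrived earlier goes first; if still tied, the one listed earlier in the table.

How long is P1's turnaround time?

2

Schedule: | P2 0-1 | idle 1-3 | P1 3-5 | idle 5-9 | P7 9-11 | P6 11-13 | P5 13-16 | P6 16-17 | P3 17-24 | P6 24-30 | P4 30-32 |
Completion: P1=5  P2=1  P3=24  P4=32  P5=16  P6=30  P7=11
Turnaround (C−A): P1=2  P2=1  P3=7  P4=16  P5=3  P6=20  P7=2
Turnaround(P1) = completion − arrival = 5 − 3 = 2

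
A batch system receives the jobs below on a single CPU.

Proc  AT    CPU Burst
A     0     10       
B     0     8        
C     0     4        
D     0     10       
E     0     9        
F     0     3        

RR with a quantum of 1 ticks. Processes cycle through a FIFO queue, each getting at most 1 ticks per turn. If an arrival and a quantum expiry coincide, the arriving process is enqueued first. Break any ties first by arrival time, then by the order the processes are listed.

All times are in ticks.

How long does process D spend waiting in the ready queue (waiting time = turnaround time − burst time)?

34

Timeline: | A 0-1 | B 1-2 | C 2-3 | D 3-4 | E 4-5 | F 5-6 | A 6-7 | B 7-8 | C 8-9 | D 9-10 | E 10-11 | F 11-12 | A 12-13 | B 13-14 | C 14-15 | D 15-16 | E 16-17 | F 17-18 | A 18-19 | B 19-20 | C 20-21 | D 21-22 | E 22-23 | A 23-24 | B 24-25 | D 25-26 | E 26-27 | A 27-28 | B 28-29 | D 29-30 | E 30-31 | A 31-32 | B 32-33 | D 33-34 | E 34-35 | A 35-36 | B 36-37 | D 37-38 | E 38-39 | A 39-40 | D 40-41 | E 41-42 | A 42-43 | D 43-44 |
Completion: A=43  B=37  C=21  D=44  E=42  F=18
Waiting(D) = turnaround − burst = 44 − 10 = 34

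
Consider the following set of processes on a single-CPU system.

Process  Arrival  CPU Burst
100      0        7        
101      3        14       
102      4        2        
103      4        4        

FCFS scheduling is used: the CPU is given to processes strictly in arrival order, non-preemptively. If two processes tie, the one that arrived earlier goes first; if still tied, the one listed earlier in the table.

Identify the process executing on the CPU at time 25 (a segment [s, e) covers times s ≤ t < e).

Schedule: | 100 0-7 | 101 7-21 | 102 21-23 | 103 23-27 |
Completion: 100=7  101=21  102=23  103=27
Turnaround (C−A): 100=7  101=18  102=19  103=23

103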